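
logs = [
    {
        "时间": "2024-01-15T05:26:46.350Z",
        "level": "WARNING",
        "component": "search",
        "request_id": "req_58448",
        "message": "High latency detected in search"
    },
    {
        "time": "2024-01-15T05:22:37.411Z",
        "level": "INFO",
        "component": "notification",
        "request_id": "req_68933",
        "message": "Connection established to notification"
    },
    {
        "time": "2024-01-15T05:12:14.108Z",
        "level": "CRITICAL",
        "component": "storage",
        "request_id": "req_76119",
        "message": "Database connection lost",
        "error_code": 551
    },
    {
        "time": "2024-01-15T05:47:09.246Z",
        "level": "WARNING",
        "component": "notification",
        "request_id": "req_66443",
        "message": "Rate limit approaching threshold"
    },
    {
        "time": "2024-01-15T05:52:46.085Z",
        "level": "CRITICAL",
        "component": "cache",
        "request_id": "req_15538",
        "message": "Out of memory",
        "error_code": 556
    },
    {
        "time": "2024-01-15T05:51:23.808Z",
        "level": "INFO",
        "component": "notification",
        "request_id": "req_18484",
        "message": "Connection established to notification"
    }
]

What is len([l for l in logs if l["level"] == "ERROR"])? 0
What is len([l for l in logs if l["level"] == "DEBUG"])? 0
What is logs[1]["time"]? "2024-01-15T05:22:37.411Z"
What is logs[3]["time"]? "2024-01-15T05:47:09.246Z"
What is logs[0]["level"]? "WARNING"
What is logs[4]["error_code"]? 556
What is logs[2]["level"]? "CRITICAL"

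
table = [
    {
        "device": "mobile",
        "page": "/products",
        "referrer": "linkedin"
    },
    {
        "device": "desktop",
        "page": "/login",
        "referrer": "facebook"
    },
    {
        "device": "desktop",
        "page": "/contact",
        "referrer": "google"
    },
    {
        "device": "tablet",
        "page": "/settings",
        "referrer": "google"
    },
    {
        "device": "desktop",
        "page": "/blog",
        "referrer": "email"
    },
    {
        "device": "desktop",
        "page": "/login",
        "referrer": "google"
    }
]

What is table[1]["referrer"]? "facebook"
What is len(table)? 6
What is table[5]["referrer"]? "google"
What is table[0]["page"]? "/products"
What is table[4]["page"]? "/blog"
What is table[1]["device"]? "desktop"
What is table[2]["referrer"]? "google"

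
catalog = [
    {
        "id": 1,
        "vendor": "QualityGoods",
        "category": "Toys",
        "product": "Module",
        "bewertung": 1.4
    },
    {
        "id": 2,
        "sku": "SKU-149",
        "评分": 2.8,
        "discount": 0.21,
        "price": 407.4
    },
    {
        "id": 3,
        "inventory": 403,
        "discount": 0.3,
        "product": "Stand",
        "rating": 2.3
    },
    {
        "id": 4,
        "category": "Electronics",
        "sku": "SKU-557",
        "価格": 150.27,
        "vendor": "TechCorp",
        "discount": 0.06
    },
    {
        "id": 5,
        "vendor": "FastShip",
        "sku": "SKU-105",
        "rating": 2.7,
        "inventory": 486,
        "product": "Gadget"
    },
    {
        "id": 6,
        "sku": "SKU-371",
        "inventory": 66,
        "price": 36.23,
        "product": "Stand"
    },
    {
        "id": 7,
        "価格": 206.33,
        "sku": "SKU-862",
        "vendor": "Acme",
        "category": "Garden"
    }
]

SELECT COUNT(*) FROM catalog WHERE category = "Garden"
1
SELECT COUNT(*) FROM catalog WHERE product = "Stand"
2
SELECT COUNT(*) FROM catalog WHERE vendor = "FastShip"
1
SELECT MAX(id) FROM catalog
7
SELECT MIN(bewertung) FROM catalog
1.4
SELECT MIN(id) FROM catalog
1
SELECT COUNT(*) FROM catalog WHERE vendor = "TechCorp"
1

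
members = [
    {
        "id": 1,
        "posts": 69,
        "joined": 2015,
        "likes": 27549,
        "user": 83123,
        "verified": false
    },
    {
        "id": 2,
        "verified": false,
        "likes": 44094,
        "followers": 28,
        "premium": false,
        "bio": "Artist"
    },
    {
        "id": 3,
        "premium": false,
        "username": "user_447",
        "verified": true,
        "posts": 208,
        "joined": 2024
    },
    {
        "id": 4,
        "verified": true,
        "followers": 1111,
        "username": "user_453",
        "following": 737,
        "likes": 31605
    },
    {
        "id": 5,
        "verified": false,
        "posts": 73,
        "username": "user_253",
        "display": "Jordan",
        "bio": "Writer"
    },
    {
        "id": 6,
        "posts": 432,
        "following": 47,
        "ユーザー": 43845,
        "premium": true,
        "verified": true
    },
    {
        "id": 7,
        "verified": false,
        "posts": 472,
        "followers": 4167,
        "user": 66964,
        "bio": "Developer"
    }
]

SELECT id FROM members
[1, 2, 3, 4, 5, 6, 7]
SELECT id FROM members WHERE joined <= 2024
[1, 3]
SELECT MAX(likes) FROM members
44094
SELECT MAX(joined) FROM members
2024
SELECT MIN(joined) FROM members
2015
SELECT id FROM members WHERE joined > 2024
[]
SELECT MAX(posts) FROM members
472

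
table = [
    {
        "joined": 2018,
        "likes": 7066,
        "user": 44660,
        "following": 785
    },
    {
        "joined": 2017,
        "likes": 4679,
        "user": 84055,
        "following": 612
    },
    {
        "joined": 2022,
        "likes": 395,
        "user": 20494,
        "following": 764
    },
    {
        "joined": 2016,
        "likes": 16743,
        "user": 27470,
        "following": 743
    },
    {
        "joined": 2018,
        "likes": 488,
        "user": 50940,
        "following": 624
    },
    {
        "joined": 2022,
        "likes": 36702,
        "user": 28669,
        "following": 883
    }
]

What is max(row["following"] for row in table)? 883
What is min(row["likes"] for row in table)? 395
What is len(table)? 6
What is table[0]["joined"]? 2018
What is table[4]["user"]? 50940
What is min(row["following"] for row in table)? 612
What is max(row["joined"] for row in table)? 2022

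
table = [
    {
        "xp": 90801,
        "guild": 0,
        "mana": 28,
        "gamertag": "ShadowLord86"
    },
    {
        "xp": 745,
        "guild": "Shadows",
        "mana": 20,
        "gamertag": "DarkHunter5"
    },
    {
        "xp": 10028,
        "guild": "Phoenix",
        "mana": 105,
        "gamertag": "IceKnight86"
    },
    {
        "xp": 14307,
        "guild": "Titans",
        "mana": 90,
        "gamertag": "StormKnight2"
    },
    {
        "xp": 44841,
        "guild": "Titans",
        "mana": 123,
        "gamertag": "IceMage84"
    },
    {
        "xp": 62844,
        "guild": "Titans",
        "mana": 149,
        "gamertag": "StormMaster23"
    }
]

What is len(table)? 6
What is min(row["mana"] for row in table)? 20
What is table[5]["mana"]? 149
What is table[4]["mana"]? 123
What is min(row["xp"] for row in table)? 745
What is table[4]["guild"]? "Titans"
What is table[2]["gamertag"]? "IceKnight86"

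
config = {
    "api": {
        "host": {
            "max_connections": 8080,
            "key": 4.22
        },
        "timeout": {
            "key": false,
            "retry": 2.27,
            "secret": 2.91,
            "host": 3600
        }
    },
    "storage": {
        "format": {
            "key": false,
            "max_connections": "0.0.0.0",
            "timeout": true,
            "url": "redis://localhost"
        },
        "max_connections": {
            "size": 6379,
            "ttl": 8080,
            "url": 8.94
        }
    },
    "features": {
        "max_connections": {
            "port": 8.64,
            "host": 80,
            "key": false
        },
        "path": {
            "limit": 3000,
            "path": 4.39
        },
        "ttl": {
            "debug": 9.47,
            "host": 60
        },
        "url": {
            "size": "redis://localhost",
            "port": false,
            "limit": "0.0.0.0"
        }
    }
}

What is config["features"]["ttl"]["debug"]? 9.47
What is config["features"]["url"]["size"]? "redis://localhost"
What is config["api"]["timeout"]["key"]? False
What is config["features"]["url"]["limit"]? "0.0.0.0"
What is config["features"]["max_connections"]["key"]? False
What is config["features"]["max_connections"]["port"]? 8.64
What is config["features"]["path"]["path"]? 4.39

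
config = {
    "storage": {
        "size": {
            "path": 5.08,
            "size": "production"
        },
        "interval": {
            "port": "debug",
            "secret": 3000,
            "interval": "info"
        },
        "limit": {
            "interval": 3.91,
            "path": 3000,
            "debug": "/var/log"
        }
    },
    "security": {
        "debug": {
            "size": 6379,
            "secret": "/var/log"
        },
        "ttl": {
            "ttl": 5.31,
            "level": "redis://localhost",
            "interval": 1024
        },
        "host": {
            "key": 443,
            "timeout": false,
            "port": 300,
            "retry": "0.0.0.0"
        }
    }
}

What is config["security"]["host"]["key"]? 443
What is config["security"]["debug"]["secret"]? "/var/log"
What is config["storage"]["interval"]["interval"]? "info"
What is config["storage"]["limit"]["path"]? 3000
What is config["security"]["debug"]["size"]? 6379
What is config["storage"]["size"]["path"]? 5.08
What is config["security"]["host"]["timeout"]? False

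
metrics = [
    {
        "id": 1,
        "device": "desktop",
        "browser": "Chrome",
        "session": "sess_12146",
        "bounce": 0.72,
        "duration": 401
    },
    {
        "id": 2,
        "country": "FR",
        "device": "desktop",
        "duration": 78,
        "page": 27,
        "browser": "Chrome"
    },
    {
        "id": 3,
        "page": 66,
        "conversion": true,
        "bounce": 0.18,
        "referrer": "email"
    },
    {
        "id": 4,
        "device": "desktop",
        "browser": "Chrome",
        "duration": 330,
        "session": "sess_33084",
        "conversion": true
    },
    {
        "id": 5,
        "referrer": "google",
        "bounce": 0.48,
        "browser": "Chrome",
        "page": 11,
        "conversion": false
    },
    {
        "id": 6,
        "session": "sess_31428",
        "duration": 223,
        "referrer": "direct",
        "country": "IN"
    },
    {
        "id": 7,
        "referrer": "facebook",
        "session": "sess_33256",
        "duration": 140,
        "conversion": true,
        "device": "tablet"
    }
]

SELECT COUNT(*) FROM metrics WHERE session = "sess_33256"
1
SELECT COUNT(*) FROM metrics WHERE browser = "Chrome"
4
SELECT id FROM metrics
[1, 2, 3, 4, 5, 6, 7]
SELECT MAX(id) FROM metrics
7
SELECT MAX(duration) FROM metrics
401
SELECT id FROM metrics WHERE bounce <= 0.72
[1, 3, 5]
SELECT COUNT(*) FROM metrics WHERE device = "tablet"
1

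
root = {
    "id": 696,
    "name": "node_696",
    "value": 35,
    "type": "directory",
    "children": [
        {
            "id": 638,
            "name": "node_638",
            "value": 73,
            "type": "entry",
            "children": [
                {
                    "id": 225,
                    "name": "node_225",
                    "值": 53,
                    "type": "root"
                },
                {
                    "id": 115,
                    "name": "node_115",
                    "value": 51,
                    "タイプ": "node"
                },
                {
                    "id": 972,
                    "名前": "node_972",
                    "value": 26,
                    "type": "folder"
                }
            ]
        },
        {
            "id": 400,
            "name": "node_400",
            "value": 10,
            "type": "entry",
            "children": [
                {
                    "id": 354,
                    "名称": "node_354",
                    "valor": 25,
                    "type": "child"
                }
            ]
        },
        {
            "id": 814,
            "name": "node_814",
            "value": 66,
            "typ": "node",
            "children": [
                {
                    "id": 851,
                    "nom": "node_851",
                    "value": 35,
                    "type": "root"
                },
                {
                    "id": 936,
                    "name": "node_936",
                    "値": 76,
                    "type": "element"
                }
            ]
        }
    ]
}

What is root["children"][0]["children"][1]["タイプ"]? "node"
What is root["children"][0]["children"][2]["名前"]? "node_972"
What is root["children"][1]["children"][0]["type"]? "child"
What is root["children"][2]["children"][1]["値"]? 76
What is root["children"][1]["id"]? 400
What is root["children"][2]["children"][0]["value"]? 35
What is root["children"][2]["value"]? 66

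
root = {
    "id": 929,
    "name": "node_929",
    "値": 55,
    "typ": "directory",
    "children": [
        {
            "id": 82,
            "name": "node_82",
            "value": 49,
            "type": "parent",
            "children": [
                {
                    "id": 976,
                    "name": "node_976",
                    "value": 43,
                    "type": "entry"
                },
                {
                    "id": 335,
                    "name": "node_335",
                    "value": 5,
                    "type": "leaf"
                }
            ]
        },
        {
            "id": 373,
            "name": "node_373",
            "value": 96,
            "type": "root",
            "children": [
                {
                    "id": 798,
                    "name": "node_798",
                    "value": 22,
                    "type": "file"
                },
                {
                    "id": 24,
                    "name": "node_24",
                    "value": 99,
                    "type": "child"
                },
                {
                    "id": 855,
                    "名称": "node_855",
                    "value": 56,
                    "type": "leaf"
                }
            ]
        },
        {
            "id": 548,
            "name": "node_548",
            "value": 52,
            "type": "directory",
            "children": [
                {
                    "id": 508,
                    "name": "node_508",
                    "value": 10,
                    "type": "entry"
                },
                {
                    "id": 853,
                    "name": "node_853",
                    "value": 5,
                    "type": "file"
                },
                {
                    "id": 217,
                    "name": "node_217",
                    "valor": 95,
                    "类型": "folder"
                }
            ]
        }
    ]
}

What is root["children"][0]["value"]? 49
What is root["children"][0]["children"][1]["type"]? "leaf"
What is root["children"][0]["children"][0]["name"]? "node_976"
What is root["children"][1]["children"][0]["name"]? "node_798"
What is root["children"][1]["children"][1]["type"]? "child"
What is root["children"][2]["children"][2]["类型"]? "folder"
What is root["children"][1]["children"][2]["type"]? "leaf"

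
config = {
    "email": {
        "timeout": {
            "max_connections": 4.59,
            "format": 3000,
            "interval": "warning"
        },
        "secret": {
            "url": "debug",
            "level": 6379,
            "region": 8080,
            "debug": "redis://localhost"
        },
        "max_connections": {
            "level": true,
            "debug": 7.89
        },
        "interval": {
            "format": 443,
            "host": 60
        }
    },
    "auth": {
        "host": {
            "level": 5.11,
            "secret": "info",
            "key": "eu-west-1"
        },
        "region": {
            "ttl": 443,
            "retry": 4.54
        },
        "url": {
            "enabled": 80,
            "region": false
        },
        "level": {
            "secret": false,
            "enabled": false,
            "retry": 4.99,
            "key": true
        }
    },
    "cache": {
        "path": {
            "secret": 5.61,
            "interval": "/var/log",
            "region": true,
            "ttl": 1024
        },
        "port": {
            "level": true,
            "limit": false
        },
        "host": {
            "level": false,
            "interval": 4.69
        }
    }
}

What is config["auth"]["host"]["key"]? "eu-west-1"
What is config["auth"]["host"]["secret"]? "info"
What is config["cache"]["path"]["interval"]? "/var/log"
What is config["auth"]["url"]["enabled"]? 80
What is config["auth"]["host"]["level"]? 5.11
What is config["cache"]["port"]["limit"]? False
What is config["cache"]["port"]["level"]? True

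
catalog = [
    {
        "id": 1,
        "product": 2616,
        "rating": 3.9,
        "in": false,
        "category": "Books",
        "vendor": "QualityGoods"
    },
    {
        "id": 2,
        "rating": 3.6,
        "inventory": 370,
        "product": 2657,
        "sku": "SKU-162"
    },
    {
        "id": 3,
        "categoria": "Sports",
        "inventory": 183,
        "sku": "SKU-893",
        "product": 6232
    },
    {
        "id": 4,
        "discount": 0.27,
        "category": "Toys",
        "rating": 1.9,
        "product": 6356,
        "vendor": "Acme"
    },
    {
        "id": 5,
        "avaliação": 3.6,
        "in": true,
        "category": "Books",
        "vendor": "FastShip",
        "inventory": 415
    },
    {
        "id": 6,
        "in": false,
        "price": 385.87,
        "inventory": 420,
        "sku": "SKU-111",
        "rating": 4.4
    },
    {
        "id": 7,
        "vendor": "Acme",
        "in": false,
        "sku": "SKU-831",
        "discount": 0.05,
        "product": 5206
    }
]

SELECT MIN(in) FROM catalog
False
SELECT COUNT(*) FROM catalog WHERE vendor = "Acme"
2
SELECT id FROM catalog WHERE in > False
[5]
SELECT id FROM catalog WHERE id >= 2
[2, 3, 4, 5, 6, 7]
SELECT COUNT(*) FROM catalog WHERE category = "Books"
2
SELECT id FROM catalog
[1, 2, 3, 4, 5, 6, 7]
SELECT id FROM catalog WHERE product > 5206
[3, 4]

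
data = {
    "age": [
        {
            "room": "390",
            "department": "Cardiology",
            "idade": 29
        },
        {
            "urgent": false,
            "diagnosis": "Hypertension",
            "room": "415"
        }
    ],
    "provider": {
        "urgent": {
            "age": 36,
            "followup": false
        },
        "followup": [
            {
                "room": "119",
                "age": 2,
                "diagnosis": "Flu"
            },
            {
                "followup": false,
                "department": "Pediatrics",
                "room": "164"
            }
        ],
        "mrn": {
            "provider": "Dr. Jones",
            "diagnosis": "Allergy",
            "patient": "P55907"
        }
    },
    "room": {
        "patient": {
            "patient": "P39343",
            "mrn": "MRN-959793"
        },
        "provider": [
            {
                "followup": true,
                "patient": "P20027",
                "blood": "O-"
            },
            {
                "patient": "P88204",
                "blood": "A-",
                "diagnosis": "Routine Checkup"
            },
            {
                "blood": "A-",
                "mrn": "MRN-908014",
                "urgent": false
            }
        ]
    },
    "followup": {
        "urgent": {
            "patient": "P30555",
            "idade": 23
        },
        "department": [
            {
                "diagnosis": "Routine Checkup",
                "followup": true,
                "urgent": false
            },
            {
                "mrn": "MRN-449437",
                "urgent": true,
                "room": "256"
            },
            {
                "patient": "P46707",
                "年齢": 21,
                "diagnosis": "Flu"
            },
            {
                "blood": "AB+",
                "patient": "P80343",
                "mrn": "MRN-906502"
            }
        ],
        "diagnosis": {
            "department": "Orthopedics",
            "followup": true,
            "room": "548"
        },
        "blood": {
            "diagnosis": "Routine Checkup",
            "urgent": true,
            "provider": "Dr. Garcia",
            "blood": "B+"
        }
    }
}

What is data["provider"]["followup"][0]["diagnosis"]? "Flu"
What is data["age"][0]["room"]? "390"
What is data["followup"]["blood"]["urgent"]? True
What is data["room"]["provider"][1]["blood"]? "A-"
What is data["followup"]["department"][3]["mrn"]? "MRN-906502"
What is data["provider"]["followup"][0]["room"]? "119"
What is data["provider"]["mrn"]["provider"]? "Dr. Jones"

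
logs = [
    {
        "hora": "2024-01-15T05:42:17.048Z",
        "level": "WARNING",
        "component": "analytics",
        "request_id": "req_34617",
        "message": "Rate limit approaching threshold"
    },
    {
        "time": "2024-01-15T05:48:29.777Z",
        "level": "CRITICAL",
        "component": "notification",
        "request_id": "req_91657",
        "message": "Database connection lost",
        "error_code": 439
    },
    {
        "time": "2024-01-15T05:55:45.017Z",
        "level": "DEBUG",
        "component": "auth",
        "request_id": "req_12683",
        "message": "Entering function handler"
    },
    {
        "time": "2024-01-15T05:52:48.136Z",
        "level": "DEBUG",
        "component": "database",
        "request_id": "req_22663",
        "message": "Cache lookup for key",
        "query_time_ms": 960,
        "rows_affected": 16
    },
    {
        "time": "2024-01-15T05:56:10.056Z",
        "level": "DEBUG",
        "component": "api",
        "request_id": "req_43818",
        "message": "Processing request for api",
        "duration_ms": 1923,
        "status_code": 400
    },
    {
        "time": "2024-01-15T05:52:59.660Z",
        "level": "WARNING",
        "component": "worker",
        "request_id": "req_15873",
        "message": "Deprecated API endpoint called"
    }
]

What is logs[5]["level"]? "WARNING"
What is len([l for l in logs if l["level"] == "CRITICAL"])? 1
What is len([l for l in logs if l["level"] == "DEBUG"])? 3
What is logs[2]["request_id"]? "req_12683"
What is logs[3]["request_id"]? "req_22663"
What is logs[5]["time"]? "2024-01-15T05:52:59.660Z"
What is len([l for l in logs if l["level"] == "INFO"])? 0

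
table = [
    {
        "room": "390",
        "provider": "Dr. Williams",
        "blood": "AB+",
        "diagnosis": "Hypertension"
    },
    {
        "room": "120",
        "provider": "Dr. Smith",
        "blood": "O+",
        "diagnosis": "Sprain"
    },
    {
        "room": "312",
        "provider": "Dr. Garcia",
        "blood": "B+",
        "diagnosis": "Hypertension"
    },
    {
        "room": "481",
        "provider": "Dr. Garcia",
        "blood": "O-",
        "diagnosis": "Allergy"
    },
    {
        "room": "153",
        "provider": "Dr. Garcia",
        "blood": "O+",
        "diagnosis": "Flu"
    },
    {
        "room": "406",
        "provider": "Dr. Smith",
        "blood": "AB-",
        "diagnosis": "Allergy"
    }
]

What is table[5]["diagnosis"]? "Allergy"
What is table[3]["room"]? "481"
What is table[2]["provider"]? "Dr. Garcia"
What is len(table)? 6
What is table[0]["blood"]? "AB+"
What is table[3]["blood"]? "O-"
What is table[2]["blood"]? "B+"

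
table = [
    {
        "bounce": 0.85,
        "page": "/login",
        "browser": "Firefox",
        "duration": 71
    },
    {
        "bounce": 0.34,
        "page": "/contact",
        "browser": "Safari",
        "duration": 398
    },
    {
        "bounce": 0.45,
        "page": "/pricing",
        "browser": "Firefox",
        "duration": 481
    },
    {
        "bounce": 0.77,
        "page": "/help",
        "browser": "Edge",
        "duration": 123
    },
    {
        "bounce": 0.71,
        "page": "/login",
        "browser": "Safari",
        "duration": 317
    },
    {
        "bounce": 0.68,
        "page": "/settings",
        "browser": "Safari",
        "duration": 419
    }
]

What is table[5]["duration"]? 419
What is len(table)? 6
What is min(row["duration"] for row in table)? 71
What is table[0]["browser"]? "Firefox"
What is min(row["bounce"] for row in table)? 0.34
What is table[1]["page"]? "/contact"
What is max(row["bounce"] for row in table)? 0.85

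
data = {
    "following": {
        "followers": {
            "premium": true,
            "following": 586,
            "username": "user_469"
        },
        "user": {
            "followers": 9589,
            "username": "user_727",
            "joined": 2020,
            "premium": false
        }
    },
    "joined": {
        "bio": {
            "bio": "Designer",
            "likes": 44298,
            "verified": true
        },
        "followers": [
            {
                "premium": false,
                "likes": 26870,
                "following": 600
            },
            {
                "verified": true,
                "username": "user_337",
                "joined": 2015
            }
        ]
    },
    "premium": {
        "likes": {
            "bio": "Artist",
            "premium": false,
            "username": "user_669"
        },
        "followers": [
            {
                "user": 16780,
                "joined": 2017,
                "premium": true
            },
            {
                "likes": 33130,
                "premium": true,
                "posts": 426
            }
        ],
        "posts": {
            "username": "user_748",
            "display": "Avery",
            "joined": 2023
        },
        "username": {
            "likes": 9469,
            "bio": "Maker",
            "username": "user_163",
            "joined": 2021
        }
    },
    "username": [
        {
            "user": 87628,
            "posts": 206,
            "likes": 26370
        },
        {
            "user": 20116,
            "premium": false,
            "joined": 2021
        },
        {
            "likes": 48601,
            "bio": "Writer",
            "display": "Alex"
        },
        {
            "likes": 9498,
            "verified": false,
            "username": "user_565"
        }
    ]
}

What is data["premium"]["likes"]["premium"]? False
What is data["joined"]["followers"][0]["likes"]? 26870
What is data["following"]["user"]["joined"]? 2020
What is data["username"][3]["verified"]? False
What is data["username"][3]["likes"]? 9498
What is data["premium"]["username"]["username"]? "user_163"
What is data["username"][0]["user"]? 87628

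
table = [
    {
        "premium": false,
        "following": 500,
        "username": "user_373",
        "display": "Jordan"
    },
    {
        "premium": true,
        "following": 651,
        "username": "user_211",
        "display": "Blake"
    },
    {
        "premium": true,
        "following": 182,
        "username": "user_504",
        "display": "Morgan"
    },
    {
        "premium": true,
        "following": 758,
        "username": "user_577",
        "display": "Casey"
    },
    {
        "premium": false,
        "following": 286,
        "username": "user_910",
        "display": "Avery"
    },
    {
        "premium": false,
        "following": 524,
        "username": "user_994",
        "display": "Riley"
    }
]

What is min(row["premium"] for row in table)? False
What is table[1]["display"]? "Blake"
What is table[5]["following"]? 524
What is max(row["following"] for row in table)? 758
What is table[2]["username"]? "user_504"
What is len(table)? 6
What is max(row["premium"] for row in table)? True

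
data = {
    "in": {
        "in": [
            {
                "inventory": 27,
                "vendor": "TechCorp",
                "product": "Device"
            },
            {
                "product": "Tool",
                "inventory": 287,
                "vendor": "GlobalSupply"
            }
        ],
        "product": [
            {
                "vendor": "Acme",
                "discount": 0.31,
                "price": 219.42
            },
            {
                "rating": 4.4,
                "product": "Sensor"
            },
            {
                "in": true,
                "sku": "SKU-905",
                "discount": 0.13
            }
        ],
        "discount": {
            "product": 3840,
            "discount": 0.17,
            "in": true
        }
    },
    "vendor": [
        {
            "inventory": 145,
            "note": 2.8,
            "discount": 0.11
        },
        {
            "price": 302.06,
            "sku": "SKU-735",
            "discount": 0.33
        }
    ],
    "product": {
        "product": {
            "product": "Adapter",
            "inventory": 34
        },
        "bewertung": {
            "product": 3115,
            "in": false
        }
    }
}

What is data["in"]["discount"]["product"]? 3840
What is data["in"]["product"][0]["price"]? 219.42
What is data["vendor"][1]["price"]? 302.06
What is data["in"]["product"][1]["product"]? "Sensor"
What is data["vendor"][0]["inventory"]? 145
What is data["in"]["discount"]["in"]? True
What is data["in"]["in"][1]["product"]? "Tool"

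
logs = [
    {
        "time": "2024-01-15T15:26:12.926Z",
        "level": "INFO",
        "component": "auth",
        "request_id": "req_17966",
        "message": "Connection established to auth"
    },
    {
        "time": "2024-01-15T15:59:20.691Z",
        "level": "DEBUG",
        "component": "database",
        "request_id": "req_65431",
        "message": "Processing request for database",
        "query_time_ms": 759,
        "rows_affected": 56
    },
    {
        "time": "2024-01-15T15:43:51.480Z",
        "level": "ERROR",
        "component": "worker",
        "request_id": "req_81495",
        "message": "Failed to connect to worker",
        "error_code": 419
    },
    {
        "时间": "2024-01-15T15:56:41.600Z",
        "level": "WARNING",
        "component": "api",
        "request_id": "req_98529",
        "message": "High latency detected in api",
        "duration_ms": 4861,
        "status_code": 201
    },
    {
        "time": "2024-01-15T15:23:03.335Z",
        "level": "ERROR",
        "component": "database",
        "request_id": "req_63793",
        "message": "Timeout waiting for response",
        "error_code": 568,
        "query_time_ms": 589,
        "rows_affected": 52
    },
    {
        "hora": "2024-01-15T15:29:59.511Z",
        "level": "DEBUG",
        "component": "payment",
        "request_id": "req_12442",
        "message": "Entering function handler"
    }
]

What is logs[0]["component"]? "auth"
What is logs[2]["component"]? "worker"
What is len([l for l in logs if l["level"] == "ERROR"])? 2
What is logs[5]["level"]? "DEBUG"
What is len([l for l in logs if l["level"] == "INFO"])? 1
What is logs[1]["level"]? "DEBUG"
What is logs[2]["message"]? "Failed to connect to worker"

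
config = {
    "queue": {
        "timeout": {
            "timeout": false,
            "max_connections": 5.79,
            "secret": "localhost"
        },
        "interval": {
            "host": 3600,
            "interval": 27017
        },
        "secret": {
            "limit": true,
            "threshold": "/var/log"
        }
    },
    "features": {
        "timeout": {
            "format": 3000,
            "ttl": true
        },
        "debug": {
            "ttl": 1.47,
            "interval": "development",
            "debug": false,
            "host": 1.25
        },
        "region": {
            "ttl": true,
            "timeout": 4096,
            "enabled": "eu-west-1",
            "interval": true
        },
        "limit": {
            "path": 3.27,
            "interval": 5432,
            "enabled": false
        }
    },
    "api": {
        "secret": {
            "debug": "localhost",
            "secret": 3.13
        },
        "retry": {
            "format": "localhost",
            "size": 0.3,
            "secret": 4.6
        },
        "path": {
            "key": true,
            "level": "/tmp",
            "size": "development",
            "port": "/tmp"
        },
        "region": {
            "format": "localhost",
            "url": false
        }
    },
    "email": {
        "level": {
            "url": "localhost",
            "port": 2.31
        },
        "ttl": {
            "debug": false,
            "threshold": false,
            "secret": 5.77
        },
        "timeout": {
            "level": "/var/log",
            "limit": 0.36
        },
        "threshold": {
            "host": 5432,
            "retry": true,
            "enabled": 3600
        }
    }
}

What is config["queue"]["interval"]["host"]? 3600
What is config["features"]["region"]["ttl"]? True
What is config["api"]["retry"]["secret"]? 4.6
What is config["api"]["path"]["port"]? "/tmp"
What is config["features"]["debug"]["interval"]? "development"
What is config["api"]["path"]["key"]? True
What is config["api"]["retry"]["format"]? "localhost"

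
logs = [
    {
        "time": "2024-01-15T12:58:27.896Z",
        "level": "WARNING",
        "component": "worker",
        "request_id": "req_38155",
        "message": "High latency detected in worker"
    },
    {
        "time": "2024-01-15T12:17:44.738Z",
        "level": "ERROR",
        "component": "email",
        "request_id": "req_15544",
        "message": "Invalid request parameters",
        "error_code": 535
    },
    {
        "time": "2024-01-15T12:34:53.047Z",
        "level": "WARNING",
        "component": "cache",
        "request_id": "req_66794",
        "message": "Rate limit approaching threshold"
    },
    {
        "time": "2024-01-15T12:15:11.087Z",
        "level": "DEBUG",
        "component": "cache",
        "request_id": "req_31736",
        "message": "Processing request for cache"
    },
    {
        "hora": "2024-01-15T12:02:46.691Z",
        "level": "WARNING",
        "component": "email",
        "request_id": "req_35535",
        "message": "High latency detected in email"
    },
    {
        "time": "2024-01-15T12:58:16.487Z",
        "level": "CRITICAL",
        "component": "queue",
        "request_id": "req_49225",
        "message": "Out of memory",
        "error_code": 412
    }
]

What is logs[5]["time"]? "2024-01-15T12:58:16.487Z"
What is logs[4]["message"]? "High latency detected in email"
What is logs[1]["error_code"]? 535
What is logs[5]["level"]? "CRITICAL"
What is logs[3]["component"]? "cache"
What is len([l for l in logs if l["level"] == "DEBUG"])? 1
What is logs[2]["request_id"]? "req_66794"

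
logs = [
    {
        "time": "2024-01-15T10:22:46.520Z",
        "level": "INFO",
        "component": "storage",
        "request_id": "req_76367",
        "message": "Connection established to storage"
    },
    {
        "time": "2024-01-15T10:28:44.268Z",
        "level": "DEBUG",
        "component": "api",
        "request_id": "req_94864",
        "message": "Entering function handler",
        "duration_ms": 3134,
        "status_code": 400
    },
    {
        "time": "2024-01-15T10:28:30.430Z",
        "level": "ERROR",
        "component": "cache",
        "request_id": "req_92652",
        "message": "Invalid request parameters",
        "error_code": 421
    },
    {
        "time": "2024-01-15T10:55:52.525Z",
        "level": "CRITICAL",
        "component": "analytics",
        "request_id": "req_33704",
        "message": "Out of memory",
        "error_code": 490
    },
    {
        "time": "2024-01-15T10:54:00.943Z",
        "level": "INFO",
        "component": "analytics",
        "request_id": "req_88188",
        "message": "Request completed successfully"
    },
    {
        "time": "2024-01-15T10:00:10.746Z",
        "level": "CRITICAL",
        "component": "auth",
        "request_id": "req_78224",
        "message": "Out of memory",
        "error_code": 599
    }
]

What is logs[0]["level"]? "INFO"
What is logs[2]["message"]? "Invalid request parameters"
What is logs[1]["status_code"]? 400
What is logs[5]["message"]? "Out of memory"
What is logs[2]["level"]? "ERROR"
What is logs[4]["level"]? "INFO"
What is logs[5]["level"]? "CRITICAL"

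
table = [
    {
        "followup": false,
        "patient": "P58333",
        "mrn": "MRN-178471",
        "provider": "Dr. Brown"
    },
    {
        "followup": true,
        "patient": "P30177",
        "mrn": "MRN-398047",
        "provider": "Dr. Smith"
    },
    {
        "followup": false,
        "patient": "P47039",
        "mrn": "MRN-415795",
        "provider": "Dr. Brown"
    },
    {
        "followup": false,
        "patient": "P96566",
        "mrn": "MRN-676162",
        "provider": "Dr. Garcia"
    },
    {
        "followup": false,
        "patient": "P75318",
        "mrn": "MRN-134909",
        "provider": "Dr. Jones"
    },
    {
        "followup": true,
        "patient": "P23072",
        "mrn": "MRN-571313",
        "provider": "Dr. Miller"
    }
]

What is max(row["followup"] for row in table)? True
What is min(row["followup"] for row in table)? False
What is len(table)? 6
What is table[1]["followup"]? True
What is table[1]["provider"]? "Dr. Smith"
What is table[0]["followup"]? False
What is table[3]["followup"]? False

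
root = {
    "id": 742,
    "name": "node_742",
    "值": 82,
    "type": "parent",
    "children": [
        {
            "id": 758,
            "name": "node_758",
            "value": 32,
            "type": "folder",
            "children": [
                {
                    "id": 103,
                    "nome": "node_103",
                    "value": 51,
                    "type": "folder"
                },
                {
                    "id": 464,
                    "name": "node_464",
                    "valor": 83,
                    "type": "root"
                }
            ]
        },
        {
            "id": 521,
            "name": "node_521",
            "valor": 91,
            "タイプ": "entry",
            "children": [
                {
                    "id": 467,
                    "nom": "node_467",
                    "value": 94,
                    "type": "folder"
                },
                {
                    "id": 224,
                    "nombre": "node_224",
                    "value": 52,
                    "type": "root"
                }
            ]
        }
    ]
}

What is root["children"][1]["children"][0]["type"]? "folder"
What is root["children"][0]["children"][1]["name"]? "node_464"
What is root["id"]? 742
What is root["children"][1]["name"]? "node_521"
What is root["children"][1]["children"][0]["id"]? 467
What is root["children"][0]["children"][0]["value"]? 51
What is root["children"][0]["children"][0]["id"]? 103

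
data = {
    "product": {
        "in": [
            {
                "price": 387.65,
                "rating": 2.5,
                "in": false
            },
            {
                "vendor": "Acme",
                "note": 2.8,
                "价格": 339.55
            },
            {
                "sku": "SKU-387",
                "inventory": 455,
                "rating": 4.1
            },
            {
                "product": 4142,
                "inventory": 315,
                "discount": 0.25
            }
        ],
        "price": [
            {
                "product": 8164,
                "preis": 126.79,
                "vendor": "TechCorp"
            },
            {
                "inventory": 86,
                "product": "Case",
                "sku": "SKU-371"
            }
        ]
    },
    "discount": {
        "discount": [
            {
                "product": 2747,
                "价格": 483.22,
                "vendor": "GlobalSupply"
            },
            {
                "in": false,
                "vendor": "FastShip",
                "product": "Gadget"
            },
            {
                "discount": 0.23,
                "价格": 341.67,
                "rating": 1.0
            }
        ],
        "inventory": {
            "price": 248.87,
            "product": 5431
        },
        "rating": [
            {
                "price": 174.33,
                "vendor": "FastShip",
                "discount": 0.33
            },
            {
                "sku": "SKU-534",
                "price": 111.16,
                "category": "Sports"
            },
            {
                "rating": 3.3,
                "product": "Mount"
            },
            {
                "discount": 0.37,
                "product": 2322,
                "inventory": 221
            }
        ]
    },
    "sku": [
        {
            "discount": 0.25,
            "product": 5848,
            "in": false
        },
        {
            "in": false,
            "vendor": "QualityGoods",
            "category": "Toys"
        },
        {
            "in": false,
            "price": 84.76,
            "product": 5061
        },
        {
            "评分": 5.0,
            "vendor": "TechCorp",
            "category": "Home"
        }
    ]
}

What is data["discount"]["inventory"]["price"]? 248.87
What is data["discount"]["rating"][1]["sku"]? "SKU-534"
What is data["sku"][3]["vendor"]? "TechCorp"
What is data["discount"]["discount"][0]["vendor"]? "GlobalSupply"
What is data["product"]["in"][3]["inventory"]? 315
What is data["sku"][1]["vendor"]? "QualityGoods"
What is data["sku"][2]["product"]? 5061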